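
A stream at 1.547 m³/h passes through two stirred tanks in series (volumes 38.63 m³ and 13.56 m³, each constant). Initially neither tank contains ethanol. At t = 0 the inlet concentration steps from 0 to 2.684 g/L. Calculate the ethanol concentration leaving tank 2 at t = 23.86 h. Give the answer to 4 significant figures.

1.189 g/L

Species balance on tank i: dCᵢ/dt = (Cᵢ₋₁ − Cᵢ)/τᵢ with τᵢ = Vᵢ/Q.
τ₁ = 38.63/1.547 = 24.9709 h; τ₂ = 13.56/1.547 = 8.76535 h.
Solving the cascade with C₁(0)=C₂(0)=0 gives C₂(t) = C_in[1 − (τ₁ e^(−t/τ₁) − τ₂ e^(−t/τ₂))/(τ₁ − τ₂)].
At t = 23.86: e^(−t/τ₁) = 0.384615, e^(−t/τ₂) = 0.0657378.
C₂ = 2.684·[1 − (24.9709·0.384615 − 8.76535·0.0657378)/(16.2056)] = 2.684·0.442909 = 1.18877 g/L.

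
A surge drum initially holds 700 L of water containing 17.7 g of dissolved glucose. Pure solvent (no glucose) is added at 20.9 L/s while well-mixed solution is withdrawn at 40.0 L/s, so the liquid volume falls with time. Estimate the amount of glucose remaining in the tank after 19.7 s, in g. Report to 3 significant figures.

Let m(t) be the amount of glucose. Volume: V(t) = V₀ + (Q_in − Q_out) t = 700 − 19.100 t; V(19.7) = 323.73 L.
Solute balance: dm/dt = 0 − Q_out C = −Q_out m/V(t).
Separate: dm/m = −Q_out dt/V(t) ⇒ ln(m/m₀) = −(Q_out/(Q_in−Q_out)) ln(V/V₀).
m = m₀ (V₀/V)^(Q_out/(Q_in−Q_out)) = 17.7 × (700/323.73)^(-2.0942) = 3.5203 g.

3.52 g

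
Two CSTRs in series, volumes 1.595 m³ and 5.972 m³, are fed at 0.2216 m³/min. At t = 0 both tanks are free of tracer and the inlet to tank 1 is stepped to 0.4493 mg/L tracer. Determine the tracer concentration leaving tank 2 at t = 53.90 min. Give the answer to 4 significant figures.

0.3664 mg/L

Time constants: τᵢ = Vᵢ/Q for each well-mixed tank.
τ₁ = 1.595/0.2216 = 7.19765 min; τ₂ = 5.972/0.2216 = 26.9495 min.
Solving the cascade with C₁(0)=C₂(0)=0 gives C₂(t) = C_in[1 − (τ₁ e^(−t/τ₁) − τ₂ e^(−t/τ₂))/(τ₁ − τ₂)].
At t = 53.90: e^(−t/τ₁) = 0.000559453, e^(−t/τ₂) = 0.135330.
C₂ = 0.4493·[1 − (7.19765·0.000559453 − 26.9495·0.135330)/(-19.7518)] = 0.4493·0.815559 = 0.366431 mg/L.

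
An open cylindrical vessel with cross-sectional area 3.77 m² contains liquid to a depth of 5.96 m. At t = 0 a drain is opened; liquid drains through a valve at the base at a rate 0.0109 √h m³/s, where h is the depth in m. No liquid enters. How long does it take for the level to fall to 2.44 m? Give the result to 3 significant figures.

A dh/dt = −Q_out = −0.0109 √h.
Separate and integrate: 2(√h − √h₀) = −(0.0109/A) t.
t = 2A(√h₀ − √h)/0.0109 = 2·3.77·(√5.96 − √2.44)/0.0109
  = 7.5400 × (2.4413 − 1.5620) / 0.0109 = 608.22 s.

608 s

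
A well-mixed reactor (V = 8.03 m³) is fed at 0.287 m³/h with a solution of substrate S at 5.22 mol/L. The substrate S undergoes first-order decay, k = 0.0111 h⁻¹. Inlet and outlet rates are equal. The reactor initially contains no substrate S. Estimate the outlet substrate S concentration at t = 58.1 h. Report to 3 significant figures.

3.72 mol/L

V dC/dt = Q(C_in − C) − k V C.
dC/dt = (Q/V) C_in − (Q/V + k) C; effective rate a = Q/V + k = 0.035741 + 0.0111 = 0.046841 h⁻¹.
C_ss = Q C_in/(Q + kV) = 3.9830 mol/L; C(t) = C_ss + (C₀ − C_ss) e^(−a t).
C(58.1) = 3.9830 + (-3.9830)·e^(−0.046841·58.1) = 3.9830 + (-3.9830)·0.065779 = 3.7210 mol/L.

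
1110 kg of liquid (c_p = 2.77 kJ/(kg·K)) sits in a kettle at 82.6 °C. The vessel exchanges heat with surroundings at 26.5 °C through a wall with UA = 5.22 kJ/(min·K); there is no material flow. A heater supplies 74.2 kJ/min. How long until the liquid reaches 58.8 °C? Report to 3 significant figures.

M c_p dT/dt = −UA(T − T_amb) + Q̇.
τ = M c_p/UA = 589.02 min; T_ss = T_amb + Q̇/UA = 26.5 + 74.2/5.22 = 40.715 °C.
T(t) = T_ss + (T₀ − T_ss)e^(−t/τ); set T = 58.8:
t = −τ ln[(T − T_ss)/(T₀ − T_ss)] = −589.02 · ln(0.43178) = 494.68 min.

495 min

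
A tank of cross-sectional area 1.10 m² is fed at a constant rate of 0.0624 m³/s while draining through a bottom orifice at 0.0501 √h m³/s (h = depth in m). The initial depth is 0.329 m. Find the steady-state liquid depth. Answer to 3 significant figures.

1.55 m

Unsteady balance on liquid volume: A dh/dt = Q_in − 0.0501 √h. At steady state dh/dt = 0:
Q_in = 0.0501 √h_ss ⇒ √h_ss = 0.0624/0.0501 = 1.2455.
h_ss = 1.2455² = 1.5513 m. (Since h₀ = 0.329 m < h_ss, the level will rise toward this value.)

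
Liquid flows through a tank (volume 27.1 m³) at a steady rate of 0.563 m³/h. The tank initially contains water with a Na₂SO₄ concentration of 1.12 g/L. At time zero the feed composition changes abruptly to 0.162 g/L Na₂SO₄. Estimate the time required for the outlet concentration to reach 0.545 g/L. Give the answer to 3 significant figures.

Species balance: V dC/dt = Q(C_in − C) ⇒ τ = V/Q = 48.135 h.
C(t) = C_in + (C₀ − C_in) e^(−t/τ). Set C = 0.545 and solve for t:
e^(−t/τ) = (C − C_in)/(C₀ − C_in) = (0.545 − 0.162)/(1.12 − 0.162) = 0.39979
t = −τ ln(…) = 48.135 × 0.91681 = 44.131 h.

44.1 h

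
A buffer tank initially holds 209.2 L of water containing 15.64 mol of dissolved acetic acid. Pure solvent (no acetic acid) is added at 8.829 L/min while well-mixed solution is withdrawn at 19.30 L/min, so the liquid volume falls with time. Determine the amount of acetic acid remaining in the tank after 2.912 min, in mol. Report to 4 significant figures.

Let m(t) be the amount of acetic acid. Volume: V(t) = V₀ + (Q_in − Q_out) t = 209.2 − 10.4710 t; V(2.912) = 178.708 L.
No acetic acid enters, so dm/dt = −Q_out · (m/V).
dm/m = −Q_out dt/(V₀ − 10.4710 t); integrating gives ln(m/m₀) = −(Q_out/(Q_in−Q_out)) ln(V/V₀).
m = m₀ (V₀/V)^(Q_out/(Q_in−Q_out)) = 15.64 × (209.2/178.708)^(-1.84319) = 11.6986 mol.

11.70 mol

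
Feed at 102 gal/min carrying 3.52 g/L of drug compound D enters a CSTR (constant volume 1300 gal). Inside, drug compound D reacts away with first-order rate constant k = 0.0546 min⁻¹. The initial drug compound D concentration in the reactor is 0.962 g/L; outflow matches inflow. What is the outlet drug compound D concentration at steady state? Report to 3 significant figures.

Species balance: V dC/dt = Q C_in − Q C − k V C.
Steady state (dC/dt = 0): C_ss = Q C_in/(Q + kV) = C_in/(1 + kV/Q).
C_ss = 102·3.52/(102 + 0.0546·1300) = 359.04/172.98 = 2.0756 g/L.

2.08 g/L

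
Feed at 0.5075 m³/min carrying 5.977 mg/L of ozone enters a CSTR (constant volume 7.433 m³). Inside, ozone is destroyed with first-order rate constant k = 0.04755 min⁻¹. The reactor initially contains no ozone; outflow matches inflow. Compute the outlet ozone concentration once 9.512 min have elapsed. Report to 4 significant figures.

2.353 mg/L

Accumulation = in − out − consumed: V dC/dt = Q C_in − Q C − k V C.
dC/dt = (Q/V) C_in − (Q/V + k) C; effective rate a = Q/V + k = 0.0682766 + 0.04755 = 0.115827 min⁻¹.
C_ss = Q C_in/(Q + kV) = 3.52328 mg/L; C(t) = C_ss + (C₀ − C_ss) e^(−a t).
C(9.512) = 3.52328 + (-3.52328)·e^(−0.115827·9.512) = 3.52328 + (-3.52328)·0.332292 = 2.35252 mg/L.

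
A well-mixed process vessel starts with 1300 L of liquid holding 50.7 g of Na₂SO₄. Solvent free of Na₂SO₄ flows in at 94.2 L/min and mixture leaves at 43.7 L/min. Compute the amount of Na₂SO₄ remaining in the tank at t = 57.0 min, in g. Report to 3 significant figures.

18.5 g

Total volume: dV/dt = Q_in − Q_out = 50.500 L/min, so V(t) = 1300 + 50.500 t and V(57.0) = 4178.5 L.
Solute balance: dm/dt = 0 − Q_out C = −Q_out m/V(t).
Separate: dm/m = −Q_out dt/V(t) ⇒ ln(m/m₀) = −(Q_out/(Q_in−Q_out)) ln(V/V₀).
m = m₀ (V₀/V)^(Q_out/(Q_in−Q_out)) = 50.7 × (1300/4178.5)^(0.86535) = 18.459 g.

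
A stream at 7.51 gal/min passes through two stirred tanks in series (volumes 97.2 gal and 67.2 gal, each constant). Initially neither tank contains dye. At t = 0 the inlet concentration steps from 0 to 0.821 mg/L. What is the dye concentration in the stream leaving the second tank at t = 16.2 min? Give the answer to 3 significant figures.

Each tank obeys Vᵢ dCᵢ/dt = Q(Cᵢ₋₁ − Cᵢ), so τᵢ = Vᵢ/Q.
τ₁ = 97.2/7.51 = 12.943 min; τ₂ = 67.2/7.51 = 8.9481 min.
Tank 1: C₁ = C_in(1 − e^(−t/τ₁)). Tank 2 (τ₁ ≠ τ₂): C₂ = C_in[1 − (τ₁ e^(−t/τ₁) − τ₂ e^(−t/τ₂))/(τ₁ − τ₂)].
At t = 16.2: e^(−t/τ₁) = 0.28603, e^(−t/τ₂) = 0.16358.
C₂ = 0.821·[1 − (12.943·0.28603 − 8.9481·0.16358)/(3.9947)] = 0.821·0.43969 = 0.36099 mg/L.

0.361 mg/L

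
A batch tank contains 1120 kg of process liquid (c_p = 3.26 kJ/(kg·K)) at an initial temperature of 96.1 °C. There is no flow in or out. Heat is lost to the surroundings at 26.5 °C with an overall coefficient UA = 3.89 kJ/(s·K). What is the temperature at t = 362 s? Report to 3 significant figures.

73.8 °C

Heat balance on the well-mixed liquid: M c_p dT/dt = −UA(T − T_amb).
dT/dt = (T_ss − T)/τ with T_ss = T_amb = 26.500 °C, τ = M c_p/UA = 1120·3.26/3.89 = 938.61 s.
This is linear first-order; T(t) = T_ss + (T₀ − T_ss) e^(−t/τ).
T(362) = 26.500 + (69.600)·0.67999 = 73.827 °C.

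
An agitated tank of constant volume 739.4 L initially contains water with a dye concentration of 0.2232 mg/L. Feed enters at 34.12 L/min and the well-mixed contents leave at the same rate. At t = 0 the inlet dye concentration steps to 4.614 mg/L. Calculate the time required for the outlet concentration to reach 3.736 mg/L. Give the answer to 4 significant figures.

Species balance: V dC/dt = Q(C_in − C) ⇒ τ = V/Q = 21.6706 min.
C(t) = C_in + (C₀ − C_in) e^(−t/τ). Set C = 3.736 and solve for t:
e^(−t/τ) = (C − C_in)/(C₀ − C_in) = (3.736 − 4.614)/(0.2232 − 4.614) = 0.199964
t = −τ ln(…) = 21.6706 × 1.60962 = 34.8814 min.

34.88 min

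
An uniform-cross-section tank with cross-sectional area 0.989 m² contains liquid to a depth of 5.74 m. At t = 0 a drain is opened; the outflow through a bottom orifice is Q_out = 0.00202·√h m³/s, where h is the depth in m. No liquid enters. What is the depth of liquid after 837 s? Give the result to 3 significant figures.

2.37 m

A dh/dt = −Q_out = −0.00202 √h.
Separate and integrate: 2(√h − √h₀) = −(0.00202/A) t.
√h = √5.74 − 0.00202·837/(2·0.989) = 2.3958 − 0.85477 = 1.5411.
h = 1.5411² = 2.3749 m.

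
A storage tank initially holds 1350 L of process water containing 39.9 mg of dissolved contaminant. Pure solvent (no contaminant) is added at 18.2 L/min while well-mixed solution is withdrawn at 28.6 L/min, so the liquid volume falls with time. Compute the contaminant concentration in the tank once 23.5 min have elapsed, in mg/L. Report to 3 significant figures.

Total volume: dV/dt = Q_in − Q_out = -10.400 L/min, so V(t) = 1350 − 10.400 t and V(23.5) = 1105.6 L.
Species balance (pure solvent in): dm/dt = −Q_out · m/V(t).
dm/m = −Q_out dt/(V₀ − 10.400 t); integrating gives ln(m/m₀) = −(Q_out/(Q_in−Q_out)) ln(V/V₀).
m = m₀ (V₀/V)^(Q_out/(Q_in−Q_out)) = 39.9 × (1350/1105.6)^(-2.7500) = 23.038 mg.
C = m/V = 23.038/1105.6 = 0.020838 mg/L.

0.0208 mg/L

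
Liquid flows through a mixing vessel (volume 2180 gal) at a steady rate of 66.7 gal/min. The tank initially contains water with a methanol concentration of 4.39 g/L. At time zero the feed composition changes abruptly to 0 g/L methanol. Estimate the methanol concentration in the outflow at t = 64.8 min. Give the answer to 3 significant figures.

Transient balance on the dissolved component: V dC/dt = Q(C_in − C).
Time constant τ = V/Q = 2180/66.7 = 32.684 min.
Integrating: C(t) = C_in + (C₀ − C_in) e^(−t/τ).
C(64.8) = 0 + (4.39 − 0)·e^(−64.8/32.684) = 0 + (4.3900)·0.13770 = 0.60452 g/L.

0.605 g/L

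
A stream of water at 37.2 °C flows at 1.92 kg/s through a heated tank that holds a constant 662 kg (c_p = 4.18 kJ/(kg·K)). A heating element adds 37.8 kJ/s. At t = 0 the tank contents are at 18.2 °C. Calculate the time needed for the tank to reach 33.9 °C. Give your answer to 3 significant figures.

M c_p dT/dt = ṁ c_p (T_in − T) + Q̇.
τ = M/ṁ = 344.79 s; T_ss = T_in + Q̇/(ṁ c_p) = 41.910 °C.
T(t) = T_ss + (T₀ − T_ss) e^(−t/τ). Set T = 33.9:
e^(−t/τ) = (33.9 − 41.910)/(18.2 − 41.910) = 0.33783
t = −344.79 · ln(0.33783) = 374.17 s.

374 s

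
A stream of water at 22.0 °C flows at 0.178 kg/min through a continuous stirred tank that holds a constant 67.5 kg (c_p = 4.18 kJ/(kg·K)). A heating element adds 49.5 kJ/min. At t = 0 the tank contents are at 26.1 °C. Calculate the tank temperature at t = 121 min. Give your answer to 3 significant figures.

M c_p dT/dt = ṁ c_p (T_in − T) + Q̇.
Rearrange: dT/dt = (T_ss − T)/τ with τ = M/ṁ = 379.21 min and T_ss = T_in + Q̇/(ṁ c_p) = 88.529 °C.
Solution: T(t) = T_ss + (T₀ − T_ss) e^(−t/τ).
T(121) = 88.529 + (-62.429)·e^(−121/379.21) = 88.529 + (-62.429)·0.72682 = 43.154 °C.

43.2 °C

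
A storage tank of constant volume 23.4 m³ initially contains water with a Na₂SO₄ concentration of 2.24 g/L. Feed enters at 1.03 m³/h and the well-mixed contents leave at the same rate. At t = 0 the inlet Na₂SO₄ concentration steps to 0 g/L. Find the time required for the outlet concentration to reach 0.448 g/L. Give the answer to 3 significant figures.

36.6 h

Species balance: V dC/dt = Q(C_in − C) ⇒ τ = V/Q = 22.718 h.
C(t) = C_in + (C₀ − C_in) e^(−t/τ). Set C = 0.448 and solve for t:
e^(−t/τ) = (C − C_in)/(C₀ − C_in) = (0.448 − 0)/(2.24 − 0) = 0.20000
t = −τ ln(…) = 22.718 × 1.6094 = 36.564 h.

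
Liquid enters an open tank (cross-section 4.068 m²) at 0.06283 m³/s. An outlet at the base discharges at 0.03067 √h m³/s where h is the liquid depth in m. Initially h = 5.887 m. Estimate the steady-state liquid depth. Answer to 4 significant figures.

A dh/dt = Q_in − 0.03067 √h. Steady state requires inflow = outflow:
Q_in = 0.03067 √h_ss ⇒ √h_ss = 0.06283/0.03067 = 2.04858.
h_ss = 2.04858² = 4.19669 m. (Since h₀ = 5.887 m > h_ss, the level will fall toward this value.)

4.197 m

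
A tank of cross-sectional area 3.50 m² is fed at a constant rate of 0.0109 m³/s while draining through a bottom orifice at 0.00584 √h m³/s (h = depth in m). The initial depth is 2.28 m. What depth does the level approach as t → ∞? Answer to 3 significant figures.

A dh/dt = Q_in − 0.00584 √h. Steady state requires inflow = outflow:
Q_in = 0.00584 √h_ss ⇒ √h_ss = 0.0109/0.00584 = 1.8664.
h_ss = 1.8664² = 3.4836 m. (Since h₀ = 2.28 m < h_ss, the level will rise toward this value.)

3.48 m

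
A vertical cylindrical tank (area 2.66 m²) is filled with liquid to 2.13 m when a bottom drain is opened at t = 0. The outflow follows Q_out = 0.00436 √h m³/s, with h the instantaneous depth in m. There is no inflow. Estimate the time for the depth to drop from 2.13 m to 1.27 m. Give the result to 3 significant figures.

406 s

Mass balance (ρ constant): A dh/dt = −0.00436 √h.
Separate and integrate: 2(√h − √h₀) = −(0.00436/A) t.
t = 2A(√h₀ − √h)/0.00436 = 2·2.66·(√2.13 − √1.27)/0.00436
  = 5.3200 × (1.4595 − 1.1269) / 0.00436 = 405.72 s.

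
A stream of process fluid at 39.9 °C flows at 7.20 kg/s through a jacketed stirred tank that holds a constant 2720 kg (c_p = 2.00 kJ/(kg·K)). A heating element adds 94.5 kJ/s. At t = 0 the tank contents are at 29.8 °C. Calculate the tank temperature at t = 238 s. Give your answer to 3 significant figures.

37.6 °C

Heat balance on the well-mixed liquid: M c_p dT/dt = ṁ c_p (T_in − T) + 94.5.
τ = M/ṁ = 377.78 s; T_ss = T_in + Q̇/(ṁ c_p) = 39.9 + 94.5/(7.20·2.00) = 46.462 °C.
T approaches T_ss exponentially: T(t) = T_ss + (T₀ − T_ss) e^(−t/τ).
T(238) = 46.462 + (-16.662)·e^(−238/377.78) = 46.462 + (-16.662)·0.53259 = 37.588 °C.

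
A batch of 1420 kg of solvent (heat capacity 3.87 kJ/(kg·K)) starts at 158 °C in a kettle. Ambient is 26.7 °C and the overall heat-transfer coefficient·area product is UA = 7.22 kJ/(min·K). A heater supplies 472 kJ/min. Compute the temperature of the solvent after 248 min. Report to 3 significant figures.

Heat balance on the well-mixed liquid: M c_p dT/dt = −UA(T − T_amb) + Q̇.
dT/dt = (T_ss − T)/τ with T_ss = T_amb + Q̇/UA = 26.7 + 472/7.22 = 92.074 °C, τ = M c_p/UA = 1420·3.87/7.22 = 761.14 min.
This is linear first-order; T(t) = T_ss + (T₀ − T_ss) e^(−t/τ).
T(248) = 92.074 + (65.926)·0.72193 = 139.67 °C.

140 °C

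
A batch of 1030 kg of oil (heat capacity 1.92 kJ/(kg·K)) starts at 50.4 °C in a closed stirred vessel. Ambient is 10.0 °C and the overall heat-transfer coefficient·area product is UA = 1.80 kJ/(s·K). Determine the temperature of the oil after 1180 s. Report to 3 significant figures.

23.8 °C

M c_p dT/dt = −UA(T − T_amb).
dT/dt = (T_ss − T)/τ with T_ss = T_amb = 10.000 °C, τ = M c_p/UA = 1030·1.92/1.80 = 1098.7 s.
Solution: T(t) = T_ss + (T₀ − T_ss) e^(−t/τ).
T(1180) = 10.000 + (40.400)·0.34163 = 23.802 °C.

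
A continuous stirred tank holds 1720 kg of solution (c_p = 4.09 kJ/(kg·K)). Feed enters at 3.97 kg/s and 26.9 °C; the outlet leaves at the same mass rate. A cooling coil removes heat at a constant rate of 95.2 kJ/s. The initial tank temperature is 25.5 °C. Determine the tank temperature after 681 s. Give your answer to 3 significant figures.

22.0 °C

M c_p dT/dt = ṁ c_p (T_in − T) − Q̇.
Rearrange: dT/dt = (T_ss − T)/τ with τ = M/ṁ = 433.25 s and T_ss = T_in − Q̇/(ṁ c_p) = 21.037 °C.
T approaches T_ss exponentially: T(t) = T_ss + (T₀ − T_ss) e^(−t/τ).
T(681) = 21.037 + (4.4630)·e^(−681/433.25) = 21.037 + (4.4630)·0.20766 = 21.964 °C.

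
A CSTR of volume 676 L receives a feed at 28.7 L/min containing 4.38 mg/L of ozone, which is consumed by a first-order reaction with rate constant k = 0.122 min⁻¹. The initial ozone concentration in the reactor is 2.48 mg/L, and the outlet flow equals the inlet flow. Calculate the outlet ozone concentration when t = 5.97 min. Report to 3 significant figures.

1.64 mg/L

Species balance: V dC/dt = Q C_in − Q C − k V C.
dC/dt = (Q/V) C_in − (Q/V + k) C; effective rate a = Q/V + k = 0.042456 + 0.122 = 0.16446 min⁻¹.
C_ss = Q C_in/(Q + kV) = 1.1307 mg/L; C(t) = C_ss + (C₀ − C_ss) e^(−a t).
C(5.97) = 1.1307 + (1.3493)·e^(−0.16446·5.97) = 1.1307 + (1.3493)·0.37464 = 1.6362 mg/L.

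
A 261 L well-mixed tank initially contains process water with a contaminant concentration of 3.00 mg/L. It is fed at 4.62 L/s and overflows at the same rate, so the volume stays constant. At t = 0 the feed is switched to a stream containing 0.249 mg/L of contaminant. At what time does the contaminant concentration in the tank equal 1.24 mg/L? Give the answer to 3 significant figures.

Species balance: V dC/dt = Q(C_in − C) ⇒ τ = V/Q = 56.494 s.
C(t) = C_in + (C₀ − C_in) e^(−t/τ). Set C = 1.24 and solve for t:
e^(−t/τ) = (C − C_in)/(C₀ − C_in) = (1.24 − 0.249)/(3.00 − 0.249) = 0.36023
t = −τ ln(…) = 56.494 × 1.0210 = 57.680 s.

57.7 s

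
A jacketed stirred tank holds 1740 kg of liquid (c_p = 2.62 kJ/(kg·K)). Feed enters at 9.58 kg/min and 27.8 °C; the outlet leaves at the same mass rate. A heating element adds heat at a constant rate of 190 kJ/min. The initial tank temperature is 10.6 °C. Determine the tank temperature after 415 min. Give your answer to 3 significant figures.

M c_p dT/dt = ṁ c_p (T_in − T) + Q̇.
τ = M/ṁ = 181.63 min; T_ss = T_in + Q̇/(ṁ c_p) = 27.8 + 190/(9.58·2.62) = 35.370 °C.
Integrating: T(t) = T_ss + (T₀ − T_ss) e^(−t/τ).
T(415) = 35.370 + (-24.770)·e^(−415/181.63) = 35.370 + (-24.770)·0.10179 = 32.849 °C.

32.8 °C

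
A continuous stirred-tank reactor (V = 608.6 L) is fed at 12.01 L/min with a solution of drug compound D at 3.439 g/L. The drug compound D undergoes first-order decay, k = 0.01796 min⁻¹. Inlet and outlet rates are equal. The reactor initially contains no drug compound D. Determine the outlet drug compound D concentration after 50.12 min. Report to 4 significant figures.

V dC/dt = Q(C_in − C) − k V C.
dC/dt = (Q/V) C_in − (Q/V + k) C; effective rate a = Q/V + k = 0.0197338 + 0.01796 = 0.0376938 min⁻¹.
C_ss = Q C_in/(Q + kV) = 1.80042 g/L; C(t) = C_ss + (C₀ − C_ss) e^(−a t).
C(50.12) = 1.80042 + (-1.80042)·e^(−0.0376938·50.12) = 1.80042 + (-1.80042)·0.151191 = 1.52821 g/L.

1.528 g/L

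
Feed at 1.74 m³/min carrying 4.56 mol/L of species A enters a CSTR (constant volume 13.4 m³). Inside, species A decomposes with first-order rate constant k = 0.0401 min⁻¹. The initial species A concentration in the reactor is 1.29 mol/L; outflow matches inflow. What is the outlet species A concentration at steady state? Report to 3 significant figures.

3.48 mol/L

Species balance: V dC/dt = Q C_in − Q C − k V C.
At steady state: 0 = Q C_in − (Q + kV) C_ss, so C_ss = Q C_in/(Q + kV).
C_ss = 1.74·4.56/(1.74 + 0.0401·13.4) = 7.9344/2.2773 = 3.4841 mol/L.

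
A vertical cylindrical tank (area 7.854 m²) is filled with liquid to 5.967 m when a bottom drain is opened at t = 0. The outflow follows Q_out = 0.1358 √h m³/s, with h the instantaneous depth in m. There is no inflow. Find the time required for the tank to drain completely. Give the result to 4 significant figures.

282.6 s

Unsteady balance on liquid volume: A dh/dt = −0.1358 √h.
∫ h^(−1/2) dh = −(0.1358/A) ∫ dt, giving 2√h = 2√h₀ − (0.1358/A) t.
Tank is empty when √h = 0: t_empty = 2A√h₀/0.1358.
t_empty = 2·7.854·√5.967/0.1358 = 15.7080·2.44274/0.1358 = 282.552 s.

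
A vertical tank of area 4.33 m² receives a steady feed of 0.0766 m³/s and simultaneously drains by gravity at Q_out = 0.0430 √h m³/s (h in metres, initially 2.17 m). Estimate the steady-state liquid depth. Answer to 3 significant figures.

Volume balance on the tank: A dh/dt = Q_in − 0.0430 √h. At steady state dh/dt = 0:
Q_in = 0.0430 √h_ss ⇒ √h_ss = 0.0766/0.0430 = 1.7814.
h_ss = 1.7814² = 3.1734 m. (Since h₀ = 2.17 m < h_ss, the level will rise toward this value.)

3.17 m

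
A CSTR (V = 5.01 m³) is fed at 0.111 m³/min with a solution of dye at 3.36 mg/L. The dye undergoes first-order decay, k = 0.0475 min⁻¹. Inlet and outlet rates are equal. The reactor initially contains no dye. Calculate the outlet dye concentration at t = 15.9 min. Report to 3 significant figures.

V dC/dt = Q(C_in − C) − k V C.
dC/dt = (Q/V) C_in − (Q/V + k) C; effective rate a = Q/V + k = 0.022156 + 0.0475 = 0.069656 min⁻¹.
C_ss = Q C_in/(Q + kV) = 1.0687 mg/L; C(t) = C_ss + (C₀ − C_ss) e^(−a t).
C(15.9) = 1.0687 + (-1.0687)·e^(−0.069656·15.9) = 1.0687 + (-1.0687)·0.33038 = 0.71565 mg/L.

0.716 mg/L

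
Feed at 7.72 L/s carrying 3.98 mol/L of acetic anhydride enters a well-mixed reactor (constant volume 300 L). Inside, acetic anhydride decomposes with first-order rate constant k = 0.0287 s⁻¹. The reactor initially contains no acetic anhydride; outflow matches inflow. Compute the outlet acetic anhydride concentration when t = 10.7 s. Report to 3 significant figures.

0.831 mol/L

V dC/dt = Q(C_in − C) − k V C.
dC/dt = (Q/V) C_in − (Q/V + k) C; effective rate a = Q/V + k = 0.025733 + 0.0287 = 0.054433 s⁻¹.
C_ss = Q C_in/(Q + kV) = 1.8815 mol/L; C(t) = C_ss + (C₀ − C_ss) e^(−a t).
C(10.7) = 1.8815 + (-1.8815)·e^(−0.054433·10.7) = 1.8815 + (-1.8815)·0.55854 = 0.83063 mol/L.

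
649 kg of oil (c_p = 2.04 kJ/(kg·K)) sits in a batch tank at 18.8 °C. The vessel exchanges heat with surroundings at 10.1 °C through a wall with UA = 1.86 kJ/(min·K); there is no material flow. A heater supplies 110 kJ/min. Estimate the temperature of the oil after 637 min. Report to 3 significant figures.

48.6 °C

M c_p dT/dt = −UA(T − T_amb) + Q̇.
dT/dt = (T_ss − T)/τ with T_ss = T_amb + Q̇/UA = 10.1 + 110/1.86 = 69.240 °C, τ = M c_p/UA = 649·2.04/1.86 = 711.81 min.
This is linear first-order; T(t) = T_ss + (T₀ − T_ss) e^(−t/τ).
T(637) = 69.240 + (-50.440)·0.40865 = 48.628 °C.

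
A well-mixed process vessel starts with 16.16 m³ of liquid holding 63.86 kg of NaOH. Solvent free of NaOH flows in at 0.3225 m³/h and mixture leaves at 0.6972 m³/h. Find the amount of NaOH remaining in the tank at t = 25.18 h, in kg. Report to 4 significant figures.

Total volume: dV/dt = Q_in − Q_out = -0.374700 m³/h, so V(t) = 16.16 − 0.374700 t and V(25.18) = 6.72505 m³.
No NaOH enters, so dm/dt = −Q_out · (m/V).
Separate: dm/m = −Q_out dt/V(t) ⇒ ln(m/m₀) = −(Q_out/(Q_in−Q_out)) ln(V/V₀).
m = m₀ (V₀/V)^(Q_out/(Q_in−Q_out)) = 63.86 × (16.16/6.72505)^(-1.86069) = 12.4963 kg.

12.50 kg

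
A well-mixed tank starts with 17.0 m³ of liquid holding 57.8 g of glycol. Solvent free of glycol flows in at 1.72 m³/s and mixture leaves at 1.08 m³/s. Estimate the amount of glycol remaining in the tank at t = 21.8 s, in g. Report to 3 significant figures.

21.0 g

Total volume: dV/dt = Q_in − Q_out = 0.64000 m³/s, so V(t) = 17.0 + 0.64000 t and V(21.8) = 30.952 m³.
Species balance (pure solvent in): dm/dt = −Q_out · m/V(t).
dm/m = −Q_out dt/(V₀ + 0.64000 t); integrating gives ln(m/m₀) = −(Q_out/(Q_in−Q_out)) ln(V/V₀).
m = m₀ (V₀/V)^(Q_out/(Q_in−Q_out)) = 57.8 × (17.0/30.952)^(1.6875) = 21.027 g.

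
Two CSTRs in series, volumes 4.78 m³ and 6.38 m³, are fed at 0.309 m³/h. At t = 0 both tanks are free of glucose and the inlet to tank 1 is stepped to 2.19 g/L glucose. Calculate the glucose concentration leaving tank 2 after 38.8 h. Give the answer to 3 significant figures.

1.39 g/L

Species balance on tank i: dCᵢ/dt = (Cᵢ₋₁ − Cᵢ)/τᵢ with τᵢ = Vᵢ/Q.
τ₁ = 4.78/0.309 = 15.469 h; τ₂ = 6.38/0.309 = 20.647 h.
Solving the cascade with C₁(0)=C₂(0)=0 gives C₂(t) = C_in[1 − (τ₁ e^(−t/τ₁) − τ₂ e^(−t/τ₂))/(τ₁ − τ₂)].
At t = 38.8: e^(−t/τ₁) = 0.081415, e^(−t/τ₂) = 0.15271.
C₂ = 2.19·[1 − (15.469·0.081415 − 20.647·0.15271)/(-5.1780)] = 2.19·0.63428 = 1.3891 g/L.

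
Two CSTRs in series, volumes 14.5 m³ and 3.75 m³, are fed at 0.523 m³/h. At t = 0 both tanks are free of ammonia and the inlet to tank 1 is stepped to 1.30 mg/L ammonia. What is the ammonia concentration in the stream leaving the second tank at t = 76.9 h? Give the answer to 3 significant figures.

Time constants: τᵢ = Vᵢ/Q for each well-mixed tank.
τ₁ = 14.5/0.523 = 27.725 h; τ₂ = 3.75/0.523 = 7.1702 h.
Tank 1: C₁ = C_in(1 − e^(−t/τ₁)). Tank 2 (τ₁ ≠ τ₂): C₂ = C_in[1 − (τ₁ e^(−t/τ₁) − τ₂ e^(−t/τ₂))/(τ₁ − τ₂)].
At t = 76.9: e^(−t/τ₁) = 0.062430, e^(−t/τ₂) = 2.1989e-05.
C₂ = 1.30·[1 − (27.725·0.062430 − 7.1702·2.1989e-05)/(20.554)] = 1.30·0.91580 = 1.1905 mg/L.

1.19 mg/L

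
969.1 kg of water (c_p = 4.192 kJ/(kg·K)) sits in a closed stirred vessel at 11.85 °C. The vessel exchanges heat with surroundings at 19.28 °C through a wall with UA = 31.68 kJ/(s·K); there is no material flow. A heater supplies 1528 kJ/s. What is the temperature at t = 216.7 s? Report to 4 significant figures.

Lumped-capacitance energy balance: M c_p dT/dt = UA(T_amb − T) + Q̇.
dT/dt = (T_ss − T)/τ with T_ss = T_amb + Q̇/UA = 19.28 + 1528/31.68 = 67.5123 °C, τ = M c_p/UA = 969.1·4.192/31.68 = 128.234 s.
T approaches T_ss exponentially: T(t) = T_ss + (T₀ − T_ss) e^(−t/τ).
T(216.7) = 67.5123 + (-55.6623)·0.184543 = 57.2402 °C.

57.24 °C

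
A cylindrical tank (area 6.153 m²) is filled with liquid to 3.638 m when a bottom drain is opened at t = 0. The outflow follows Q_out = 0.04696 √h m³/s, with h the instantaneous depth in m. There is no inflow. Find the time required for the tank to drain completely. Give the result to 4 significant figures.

499.8 s

Mass balance (ρ constant): A dh/dt = −0.04696 √h.
This is separable: 2 d(√h)/dt = −0.04696/A, so √h = √h₀ − (0.04696/(2A)) t.
Set h = 0: 2√h₀ = (0.04696/A) t_empty ⇒ t_empty = 2A√h₀/0.04696.
t_empty = 2·6.153·√3.638/0.04696 = 12.3060·1.90735/0.04696 = 499.828 s.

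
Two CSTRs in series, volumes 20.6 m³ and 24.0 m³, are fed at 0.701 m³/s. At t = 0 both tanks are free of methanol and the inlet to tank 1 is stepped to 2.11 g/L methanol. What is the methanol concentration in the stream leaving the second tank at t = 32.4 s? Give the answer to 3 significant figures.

0.573 g/L

Each tank obeys Vᵢ dCᵢ/dt = Q(Cᵢ₋₁ − Cᵢ), so τᵢ = Vᵢ/Q.
τ₁ = 20.6/0.701 = 29.387 s; τ₂ = 24.0/0.701 = 34.237 s.
Solving the cascade with C₁(0)=C₂(0)=0 gives C₂(t) = C_in[1 − (τ₁ e^(−t/τ₁) − τ₂ e^(−t/τ₂))/(τ₁ − τ₂)].
At t = 32.4: e^(−t/τ₁) = 0.33203, e^(−t/τ₂) = 0.38816.
C₂ = 2.11·[1 − (29.387·0.33203 − 34.237·0.38816)/(-4.8502)] = 2.11·0.27176 = 0.57342 g/L.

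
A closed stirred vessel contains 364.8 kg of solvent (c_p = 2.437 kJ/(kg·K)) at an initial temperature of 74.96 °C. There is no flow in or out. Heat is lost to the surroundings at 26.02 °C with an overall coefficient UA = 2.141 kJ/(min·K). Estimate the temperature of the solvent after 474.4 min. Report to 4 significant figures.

41.63 °C

Lumped-capacitance energy balance: M c_p dT/dt = UA(T_amb − T).
dT/dt = (T_ss − T)/τ with T_ss = T_amb = 26.0200 °C, τ = M c_p/UA = 364.8·2.437/2.141 = 415.235 min.
Integrating: T(t) = T_ss + (T₀ − T_ss) e^(−t/τ).
T(474.4) = 26.0200 + (48.9400)·0.319025 = 41.6331 °C.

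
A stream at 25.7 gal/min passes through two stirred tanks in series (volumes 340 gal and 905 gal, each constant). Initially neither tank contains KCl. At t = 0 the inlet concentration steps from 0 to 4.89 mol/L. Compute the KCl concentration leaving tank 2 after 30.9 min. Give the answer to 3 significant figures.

Each tank obeys Vᵢ dCᵢ/dt = Q(Cᵢ₋₁ − Cᵢ), so τᵢ = Vᵢ/Q.
τ₁ = 340/25.7 = 13.230 min; τ₂ = 905/25.7 = 35.214 min.
Tank 1: C₁ = C_in(1 − e^(−t/τ₁)). Tank 2 (τ₁ ≠ τ₂): C₂ = C_in[1 − (τ₁ e^(−t/τ₁) − τ₂ e^(−t/τ₂))/(τ₁ − τ₂)].
At t = 30.9: e^(−t/τ₁) = 0.096745, e^(−t/τ₂) = 0.41582.
C₂ = 4.89·[1 − (13.230·0.096745 − 35.214·0.41582)/(-21.984)] = 4.89·0.39216 = 1.9177 mol/L.

1.92 mol/L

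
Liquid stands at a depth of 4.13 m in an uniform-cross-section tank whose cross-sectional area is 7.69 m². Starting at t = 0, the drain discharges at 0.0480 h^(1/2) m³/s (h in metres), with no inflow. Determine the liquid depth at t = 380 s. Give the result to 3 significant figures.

0.716 m

With no inflow, A dh/dt = −0.0480 √h.
∫ h^(−1/2) dh = −(0.0480/A) ∫ dt, giving 2√h = 2√h₀ − (0.0480/A) t.
√h = √4.13 − 0.0480·380/(2·7.69) = 2.0322 − 1.1860 = 0.84628.
h = 0.84628² = 0.71620 m.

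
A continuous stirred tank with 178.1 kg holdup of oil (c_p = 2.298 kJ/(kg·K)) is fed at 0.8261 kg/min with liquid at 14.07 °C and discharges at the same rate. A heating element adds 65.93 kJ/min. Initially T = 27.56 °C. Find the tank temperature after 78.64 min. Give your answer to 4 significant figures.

M c_p dT/dt = ṁ c_p (T_in − T) + Q̇.
τ = M/ṁ = 215.591 min; T_ss = T_in + Q̇/(ṁ c_p) = 14.07 + 65.93/(0.8261·2.298) = 48.7997 °C.
Integrating: T(t) = T_ss + (T₀ − T_ss) e^(−t/τ).
T(78.64) = 48.7997 + (-21.2397)·e^(−78.64/215.591) = 48.7997 + (-21.2397)·0.694360 = 34.0517 °C.

34.05 °C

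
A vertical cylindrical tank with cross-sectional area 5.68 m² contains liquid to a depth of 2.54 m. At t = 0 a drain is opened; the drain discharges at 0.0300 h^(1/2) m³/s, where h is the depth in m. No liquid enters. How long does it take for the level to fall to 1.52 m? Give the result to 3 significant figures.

137 s

Volume balance on the tank: A dh/dt = −0.0300 √h.
This is separable: 2 d(√h)/dt = −0.0300/A, so √h = √h₀ − (0.0300/(2A)) t.
t = 2A(√h₀ − √h)/0.0300 = 2·5.68·(√2.54 − √1.52)/0.0300
  = 11.360 × (1.5937 − 1.2329) / 0.0300 = 136.64 s.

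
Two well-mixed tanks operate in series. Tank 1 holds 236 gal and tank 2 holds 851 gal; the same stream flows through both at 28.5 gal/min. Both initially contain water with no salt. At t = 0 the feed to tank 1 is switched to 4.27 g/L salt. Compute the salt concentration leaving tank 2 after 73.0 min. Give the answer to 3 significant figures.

Time constants: τᵢ = Vᵢ/Q for each well-mixed tank.
τ₁ = 236/28.5 = 8.2807 min; τ₂ = 851/28.5 = 29.860 min.
Tank 1: C₁ = C_in(1 − e^(−t/τ₁)). Tank 2 (τ₁ ≠ τ₂): C₂ = C_in[1 − (τ₁ e^(−t/τ₁) − τ₂ e^(−t/τ₂))/(τ₁ − τ₂)].
At t = 73.0: e^(−t/τ₁) = 0.00014839, e^(−t/τ₂) = 0.086746.
C₂ = 4.27·[1 − (8.2807·0.00014839 − 29.860·0.086746)/(-21.579)] = 4.27·0.88002 = 3.7577 g/L.

3.76 g/L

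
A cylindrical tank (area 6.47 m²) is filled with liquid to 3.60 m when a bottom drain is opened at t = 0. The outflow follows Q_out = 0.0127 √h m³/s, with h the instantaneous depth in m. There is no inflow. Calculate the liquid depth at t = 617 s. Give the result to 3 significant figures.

1.67 m

A dh/dt = −Q_out = −0.0127 √h.
∫ h^(−1/2) dh = −(0.0127/A) ∫ dt, giving 2√h = 2√h₀ − (0.0127/A) t.
√h = √3.60 − 0.0127·617/(2·6.47) = 1.8974 − 0.60556 = 1.2918.
h = 1.2918² = 1.6688 m.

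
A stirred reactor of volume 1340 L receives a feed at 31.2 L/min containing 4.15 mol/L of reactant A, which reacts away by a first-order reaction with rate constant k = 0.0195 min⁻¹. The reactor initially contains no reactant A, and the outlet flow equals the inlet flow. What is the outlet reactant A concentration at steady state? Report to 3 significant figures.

2.26 mol/L

Species balance: V dC/dt = Q C_in − Q C − k V C.
Steady state (dC/dt = 0): C_ss = Q C_in/(Q + kV) = C_in/(1 + kV/Q).
C_ss = 31.2·4.15/(31.2 + 0.0195·1340) = 129.48/57.330 = 2.2585 mol/L.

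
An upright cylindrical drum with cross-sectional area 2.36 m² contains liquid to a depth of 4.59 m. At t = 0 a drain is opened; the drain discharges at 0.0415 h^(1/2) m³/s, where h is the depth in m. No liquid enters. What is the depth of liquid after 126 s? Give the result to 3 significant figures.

1.07 m

With no inflow, A dh/dt = −0.0415 √h.
This is separable: 2 d(√h)/dt = −0.0415/A, so √h = √h₀ − (0.0415/(2A)) t.
√h = √4.59 − 0.0415·126/(2·2.36) = 2.1424 − 1.1078 = 1.0346.
h = 1.0346² = 1.0704 m.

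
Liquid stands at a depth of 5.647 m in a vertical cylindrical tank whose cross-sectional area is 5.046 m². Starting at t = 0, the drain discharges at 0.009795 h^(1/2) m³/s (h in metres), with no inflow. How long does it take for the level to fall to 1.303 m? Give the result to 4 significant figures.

1272 s

With no inflow, A dh/dt = −0.009795 √h.
This is separable: 2 d(√h)/dt = −0.009795/A, so √h = √h₀ − (0.009795/(2A)) t.
t = 2A(√h₀ − √h)/0.009795 = 2·5.046·(√5.647 − √1.303)/0.009795
  = 10.0920 × (2.37634 − 1.14149) / 0.009795 = 1272.29 s.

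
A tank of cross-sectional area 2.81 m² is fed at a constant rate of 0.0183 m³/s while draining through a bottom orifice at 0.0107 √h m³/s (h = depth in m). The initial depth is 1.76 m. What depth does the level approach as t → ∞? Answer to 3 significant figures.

2.93 m

A dh/dt = Q_in − 0.0107 √h. Steady state requires inflow = outflow:
Q_in = 0.0107 √h_ss ⇒ √h_ss = 0.0183/0.0107 = 1.7103.
h_ss = 1.7103² = 2.9251 m. (Since h₀ = 1.76 m < h_ss, the level will rise toward this value.)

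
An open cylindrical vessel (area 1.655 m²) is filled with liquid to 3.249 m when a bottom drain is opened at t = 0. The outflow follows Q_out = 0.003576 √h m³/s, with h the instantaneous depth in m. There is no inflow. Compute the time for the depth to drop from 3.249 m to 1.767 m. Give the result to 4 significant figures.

438.0 s

With no inflow, A dh/dt = −0.003576 √h.
∫ h^(−1/2) dh = −(0.003576/A) ∫ dt, giving 2√h = 2√h₀ − (0.003576/A) t.
t = 2A(√h₀ − √h)/0.003576 = 2·1.655·(√3.249 − √1.767)/0.003576
  = 3.31000 × (1.80250 − 1.32929) / 0.003576 = 438.013 s.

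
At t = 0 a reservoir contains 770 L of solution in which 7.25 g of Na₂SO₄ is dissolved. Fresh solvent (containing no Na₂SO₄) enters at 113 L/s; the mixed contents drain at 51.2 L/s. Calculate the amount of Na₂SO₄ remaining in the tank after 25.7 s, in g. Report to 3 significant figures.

Let m(t) be the amount of Na₂SO₄. Volume: V(t) = V₀ + (Q_in − Q_out) t = 770 + 61.800 t; V(25.7) = 2358.3 L.
No Na₂SO₄ enters, so dm/dt = −Q_out · (m/V).
dm/m = −Q_out dt/(V₀ + 61.800 t); integrating gives ln(m/m₀) = −(Q_out/(Q_in−Q_out)) ln(V/V₀).
m = m₀ (V₀/V)^(Q_out/(Q_in−Q_out)) = 7.25 × (770/2358.3)^(0.82848) = 2.8682 g.

2.87 g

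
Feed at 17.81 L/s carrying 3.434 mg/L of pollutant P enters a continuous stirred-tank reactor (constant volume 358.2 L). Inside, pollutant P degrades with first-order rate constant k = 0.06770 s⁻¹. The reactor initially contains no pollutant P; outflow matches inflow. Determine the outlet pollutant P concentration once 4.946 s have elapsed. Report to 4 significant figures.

Accumulation = in − out − consumed: V dC/dt = Q C_in − Q C − k V C.
dC/dt = (Q/V) C_in − (Q/V + k) C; effective rate a = Q/V + k = 0.0497208 + 0.06770 = 0.117421 s⁻¹.
C_ss = Q C_in/(Q + kV) = 1.45410 mg/L; C(t) = C_ss + (C₀ − C_ss) e^(−a t).
C(4.946) = 1.45410 + (-1.45410)·e^(−0.117421·4.946) = 1.45410 + (-1.45410)·0.559471 = 0.640572 mg/L.

0.6406 mg/L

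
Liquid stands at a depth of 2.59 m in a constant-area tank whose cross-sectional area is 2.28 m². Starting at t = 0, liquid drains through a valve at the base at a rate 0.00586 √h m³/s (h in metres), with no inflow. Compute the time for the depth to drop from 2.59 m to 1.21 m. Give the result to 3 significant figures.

396 s

Volume balance on the tank: A dh/dt = −0.00586 √h.
Separate and integrate: 2(√h − √h₀) = −(0.00586/A) t.
t = 2A(√h₀ − √h)/0.00586 = 2·2.28·(√2.59 − √1.21)/0.00586
  = 4.5600 × (1.6093 − 1.1000) / 0.00586 = 396.35 s.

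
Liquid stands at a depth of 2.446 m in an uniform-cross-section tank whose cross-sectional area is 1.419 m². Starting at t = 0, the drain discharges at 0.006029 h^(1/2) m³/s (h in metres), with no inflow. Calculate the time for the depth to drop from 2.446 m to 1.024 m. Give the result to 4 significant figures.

259.9 s

A dh/dt = −Q_out = −0.006029 √h.
∫ h^(−1/2) dh = −(0.006029/A) ∫ dt, giving 2√h = 2√h₀ − (0.006029/A) t.
t = 2A(√h₀ − √h)/0.006029 = 2·1.419·(√2.446 − √1.024)/0.006029
  = 2.83800 × (1.56397 − 1.01193) / 0.006029 = 259.859 s.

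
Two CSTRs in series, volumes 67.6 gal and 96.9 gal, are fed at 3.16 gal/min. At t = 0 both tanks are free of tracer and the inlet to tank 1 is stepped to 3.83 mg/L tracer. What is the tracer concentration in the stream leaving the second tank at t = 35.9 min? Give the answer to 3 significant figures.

Time constants: τᵢ = Vᵢ/Q for each well-mixed tank.
τ₁ = 67.6/3.16 = 21.392 min; τ₂ = 96.9/3.16 = 30.665 min.
Tank 1: C₁ = C_in(1 − e^(−t/τ₁)). Tank 2 (τ₁ ≠ τ₂): C₂ = C_in[1 − (τ₁ e^(−t/τ₁) − τ₂ e^(−t/τ₂))/(τ₁ − τ₂)].
At t = 35.9: e^(−t/τ₁) = 0.18672, e^(−t/τ₂) = 0.31014.
C₂ = 3.83·[1 − (21.392·0.18672 − 30.665·0.31014)/(-9.2722)] = 3.83·0.40510 = 1.5515 mg/L.

1.55 mg/L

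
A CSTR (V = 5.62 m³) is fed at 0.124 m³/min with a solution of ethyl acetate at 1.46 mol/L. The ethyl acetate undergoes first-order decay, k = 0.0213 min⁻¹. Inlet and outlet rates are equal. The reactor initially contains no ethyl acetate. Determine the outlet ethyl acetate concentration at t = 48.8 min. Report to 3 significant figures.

0.653 mol/L

Accumulation = in − out − consumed: V dC/dt = Q C_in − Q C − k V C.
This is linear with rate a = Q/V + k = 0.043364 min⁻¹.
C_ss = Q C_in/(Q + kV) = 0.74286 mol/L; C(t) = C_ss + (C₀ − C_ss) e^(−a t).
C(48.8) = 0.74286 + (-0.74286)·e^(−0.043364·48.8) = 0.74286 + (-0.74286)·0.12049 = 0.65335 mol/L.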